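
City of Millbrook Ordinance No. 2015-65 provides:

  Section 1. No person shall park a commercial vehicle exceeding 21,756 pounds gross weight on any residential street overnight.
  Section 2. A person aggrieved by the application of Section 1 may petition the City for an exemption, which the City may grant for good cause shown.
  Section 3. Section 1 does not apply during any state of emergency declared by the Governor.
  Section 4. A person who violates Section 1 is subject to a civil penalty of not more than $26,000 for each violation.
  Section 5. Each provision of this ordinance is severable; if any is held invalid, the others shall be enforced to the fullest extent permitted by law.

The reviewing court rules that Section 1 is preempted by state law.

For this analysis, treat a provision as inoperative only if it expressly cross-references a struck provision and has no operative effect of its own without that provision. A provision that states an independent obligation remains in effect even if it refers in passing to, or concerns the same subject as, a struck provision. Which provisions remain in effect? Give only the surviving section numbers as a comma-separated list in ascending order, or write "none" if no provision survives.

5

Section 1 is struck. The only function of Section 2 is the exemption procedure for Section 1, so it cannot stand once Section 1 is removed. Section 3 operates only by reference to Section 1, so it falls with Section 1. Section 4 operates only by reference to Section 1, so it falls with Section 1. Under the severability clause in Section 5, the remaining provisions continue in force. Only Section 5 remains in effect.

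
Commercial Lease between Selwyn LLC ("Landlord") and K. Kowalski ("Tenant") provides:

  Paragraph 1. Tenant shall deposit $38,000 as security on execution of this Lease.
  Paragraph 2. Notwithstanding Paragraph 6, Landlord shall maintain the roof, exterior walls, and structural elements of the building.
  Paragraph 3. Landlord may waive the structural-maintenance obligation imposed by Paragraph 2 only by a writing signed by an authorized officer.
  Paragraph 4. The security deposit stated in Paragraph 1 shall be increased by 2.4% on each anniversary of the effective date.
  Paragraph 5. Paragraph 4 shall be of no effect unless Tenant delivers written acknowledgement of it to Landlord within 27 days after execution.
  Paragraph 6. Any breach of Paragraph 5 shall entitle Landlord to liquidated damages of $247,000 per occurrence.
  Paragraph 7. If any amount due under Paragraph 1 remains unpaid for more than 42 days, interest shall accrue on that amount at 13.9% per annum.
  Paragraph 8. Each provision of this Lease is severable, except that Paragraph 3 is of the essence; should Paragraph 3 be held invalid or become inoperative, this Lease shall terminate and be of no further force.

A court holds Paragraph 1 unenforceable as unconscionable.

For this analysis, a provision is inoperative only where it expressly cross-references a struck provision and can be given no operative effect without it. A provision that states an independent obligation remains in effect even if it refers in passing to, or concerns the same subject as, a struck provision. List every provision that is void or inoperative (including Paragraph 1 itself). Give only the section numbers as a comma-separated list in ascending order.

Paragraph 1 is struck. Paragraph 4 has no operative effect of its own apart from Paragraph 1 and is therefore inoperative. Paragraph 7 has no operative effect of its own apart from Paragraph 1 and is therefore inoperative. Paragraph 5 operates only by reference to Paragraph 4, so it falls with Paragraph 4. Paragraph 6 operates only by reference to Paragraph 5, so it falls with Paragraph 5. Although Paragraph 2 refers to Paragraph 6, its operative terms do not depend on Paragraph 6, so it remains in effect. Paragraph 8 makes Paragraph 3 an essential term, but Paragraph 3 is unaffected, so the severability proviso in Paragraph 8 preserves the remaining provisions. Paragraph 2, Paragraph 3, and Paragraph 8 remain in effect.

1, 4, 5, 6, 7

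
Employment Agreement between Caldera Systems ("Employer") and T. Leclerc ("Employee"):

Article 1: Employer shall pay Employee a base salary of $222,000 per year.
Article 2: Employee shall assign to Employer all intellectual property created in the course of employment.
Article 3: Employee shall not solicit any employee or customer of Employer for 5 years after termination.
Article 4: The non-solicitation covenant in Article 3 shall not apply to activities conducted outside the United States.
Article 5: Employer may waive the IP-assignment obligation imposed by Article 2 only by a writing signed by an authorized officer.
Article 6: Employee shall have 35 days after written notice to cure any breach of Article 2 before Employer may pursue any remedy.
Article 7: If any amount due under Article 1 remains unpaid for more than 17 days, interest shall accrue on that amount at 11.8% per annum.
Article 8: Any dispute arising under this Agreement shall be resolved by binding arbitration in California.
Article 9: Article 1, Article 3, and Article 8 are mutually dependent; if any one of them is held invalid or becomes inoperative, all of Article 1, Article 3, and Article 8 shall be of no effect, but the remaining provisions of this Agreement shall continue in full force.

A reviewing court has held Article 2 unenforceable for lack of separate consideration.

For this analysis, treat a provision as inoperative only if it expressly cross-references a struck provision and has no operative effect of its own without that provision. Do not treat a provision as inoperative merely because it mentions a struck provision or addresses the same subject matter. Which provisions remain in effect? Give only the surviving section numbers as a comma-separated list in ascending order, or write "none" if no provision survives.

Article 2 is struck. Article 5 merely fixes the waiver condition for Article 2; with Article 2 gone it has nothing to operate on and falls away. Article 6 has no operative effect of its own apart from Article 2 and is therefore inoperative. Article 9 ties Article 1, Article 3, and Article 8 together, but none of those is affected here; the remaining provisions continue in force under Article 9. Article 1, Article 3, Article 4, Article 7, Article 8, and Article 9 remain in effect.

1, 3, 4, 7, 8, 9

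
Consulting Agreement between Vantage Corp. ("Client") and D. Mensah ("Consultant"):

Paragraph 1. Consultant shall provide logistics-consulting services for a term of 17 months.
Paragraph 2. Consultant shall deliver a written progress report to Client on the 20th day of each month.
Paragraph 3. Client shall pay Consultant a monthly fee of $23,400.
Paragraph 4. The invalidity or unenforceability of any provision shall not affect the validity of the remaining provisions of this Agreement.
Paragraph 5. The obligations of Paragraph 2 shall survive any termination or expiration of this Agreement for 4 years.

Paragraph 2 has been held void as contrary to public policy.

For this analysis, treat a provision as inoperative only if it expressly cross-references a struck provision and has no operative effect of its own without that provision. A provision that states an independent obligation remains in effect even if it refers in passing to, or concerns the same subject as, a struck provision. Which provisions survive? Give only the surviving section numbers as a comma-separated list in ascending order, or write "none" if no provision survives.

Paragraph 2 is struck. Paragraph 5 merely fixes the survival period for Paragraph 2; with Paragraph 2 gone it has nothing to operate on and falls away. Under the severability clause in Paragraph 4, the remaining provisions continue in force. Paragraph 1, Paragraph 3, and Paragraph 4 remain in effect.

1, 3, 4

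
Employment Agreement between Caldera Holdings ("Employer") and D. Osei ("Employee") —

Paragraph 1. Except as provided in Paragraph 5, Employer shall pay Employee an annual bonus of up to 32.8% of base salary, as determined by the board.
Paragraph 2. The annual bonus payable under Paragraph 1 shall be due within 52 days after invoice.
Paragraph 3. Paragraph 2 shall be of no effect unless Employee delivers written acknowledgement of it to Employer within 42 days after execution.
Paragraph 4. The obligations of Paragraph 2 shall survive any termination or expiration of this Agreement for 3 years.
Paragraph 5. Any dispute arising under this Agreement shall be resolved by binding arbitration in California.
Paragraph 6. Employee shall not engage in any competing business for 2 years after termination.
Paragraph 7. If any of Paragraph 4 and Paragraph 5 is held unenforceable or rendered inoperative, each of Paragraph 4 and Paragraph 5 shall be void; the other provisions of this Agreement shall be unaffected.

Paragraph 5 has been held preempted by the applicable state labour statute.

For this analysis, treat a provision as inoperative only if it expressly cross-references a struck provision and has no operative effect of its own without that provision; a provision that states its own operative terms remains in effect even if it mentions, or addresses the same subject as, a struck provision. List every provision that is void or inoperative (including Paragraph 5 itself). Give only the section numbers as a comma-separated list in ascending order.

Paragraph 5 is struck. Although Paragraph 1 refers to Paragraph 5, its operative terms do not depend on Paragraph 5, so it remains in effect. Nothing else in the Agreement is defined by reference to Paragraph 5. Paragraph 7 declares Paragraph 4 and Paragraph 5 mutually dependent; since one of them has fallen, all of them are of no effect. That brings down Paragraph 4 as well. The remainder continues in force under Paragraph 7. That leaves Paragraph 1, Paragraph 2, Paragraph 3, Paragraph 6, and Paragraph 7 in effect.

4, 5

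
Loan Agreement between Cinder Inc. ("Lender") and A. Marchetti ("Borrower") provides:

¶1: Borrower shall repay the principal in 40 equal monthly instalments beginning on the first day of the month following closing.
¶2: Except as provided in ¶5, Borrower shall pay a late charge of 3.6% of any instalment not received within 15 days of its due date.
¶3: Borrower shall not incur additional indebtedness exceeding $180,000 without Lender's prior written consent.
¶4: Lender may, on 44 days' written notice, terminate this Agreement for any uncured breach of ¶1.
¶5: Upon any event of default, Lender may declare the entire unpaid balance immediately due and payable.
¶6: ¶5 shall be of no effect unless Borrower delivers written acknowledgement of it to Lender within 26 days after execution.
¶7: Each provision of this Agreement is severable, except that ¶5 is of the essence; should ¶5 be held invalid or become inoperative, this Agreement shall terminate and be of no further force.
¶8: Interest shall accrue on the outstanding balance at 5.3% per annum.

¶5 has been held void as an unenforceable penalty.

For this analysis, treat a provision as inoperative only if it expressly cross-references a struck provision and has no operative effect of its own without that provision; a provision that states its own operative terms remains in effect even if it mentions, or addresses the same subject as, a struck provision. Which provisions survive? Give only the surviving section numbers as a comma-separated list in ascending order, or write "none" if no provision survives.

none

¶5 is struck. ¶6 has no operative effect of its own apart from ¶5 and is therefore inoperative. ¶7 makes ¶5 an essential term, and ¶5 is the provision held invalid; under ¶7, the entire Agreement is therefore void. No provision of the Agreement survives.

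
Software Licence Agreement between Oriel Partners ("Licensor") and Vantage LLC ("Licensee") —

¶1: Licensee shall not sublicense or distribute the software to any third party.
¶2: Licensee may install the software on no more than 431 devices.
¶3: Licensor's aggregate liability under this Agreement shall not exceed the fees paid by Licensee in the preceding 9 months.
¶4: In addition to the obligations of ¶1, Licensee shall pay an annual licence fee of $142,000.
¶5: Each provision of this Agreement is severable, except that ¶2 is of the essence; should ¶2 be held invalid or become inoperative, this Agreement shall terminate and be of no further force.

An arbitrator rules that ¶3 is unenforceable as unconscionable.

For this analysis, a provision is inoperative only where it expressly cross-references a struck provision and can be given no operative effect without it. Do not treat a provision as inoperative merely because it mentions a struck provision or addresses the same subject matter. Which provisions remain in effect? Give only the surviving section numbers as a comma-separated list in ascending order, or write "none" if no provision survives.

¶3 is struck. No other provision's operative terms depend on ¶3. ¶5 makes ¶2 an essential term, but ¶2 is unaffected, so the severability proviso in ¶5 preserves the remaining provisions. The provisions still in force are ¶1, ¶2, ¶4, and ¶5.

1, 2, 4, 5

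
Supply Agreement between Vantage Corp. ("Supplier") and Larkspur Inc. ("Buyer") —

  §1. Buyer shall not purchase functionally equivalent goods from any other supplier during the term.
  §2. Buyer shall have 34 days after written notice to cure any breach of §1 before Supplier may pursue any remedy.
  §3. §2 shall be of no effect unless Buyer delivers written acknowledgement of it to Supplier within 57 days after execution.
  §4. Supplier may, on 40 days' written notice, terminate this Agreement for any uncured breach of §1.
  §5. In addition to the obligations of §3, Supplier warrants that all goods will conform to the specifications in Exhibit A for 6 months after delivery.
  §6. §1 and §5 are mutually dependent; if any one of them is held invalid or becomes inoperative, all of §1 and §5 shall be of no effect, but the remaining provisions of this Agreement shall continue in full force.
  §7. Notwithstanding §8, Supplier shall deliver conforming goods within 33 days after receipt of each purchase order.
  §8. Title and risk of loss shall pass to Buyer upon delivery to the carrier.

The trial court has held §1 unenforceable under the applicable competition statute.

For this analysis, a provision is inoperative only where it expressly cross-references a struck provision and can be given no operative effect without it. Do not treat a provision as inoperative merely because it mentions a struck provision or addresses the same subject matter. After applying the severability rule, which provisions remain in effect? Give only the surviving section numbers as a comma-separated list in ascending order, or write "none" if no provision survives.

6, 7, 8

§1 is struck. §2 merely fixes the cure period for breach of §1; with §1 gone it has nothing to operate on and falls away. §4 has no operative effect of its own apart from §1 and is therefore inoperative. §3 has no operative effect of its own apart from §2 and is therefore inoperative. §6 declares §1 and §5 mutually dependent; since one of them has fallen, all of them are of no effect. That brings down §5 as well. The remainder continues in force under §6. That leaves §6, §7, and §8 in effect.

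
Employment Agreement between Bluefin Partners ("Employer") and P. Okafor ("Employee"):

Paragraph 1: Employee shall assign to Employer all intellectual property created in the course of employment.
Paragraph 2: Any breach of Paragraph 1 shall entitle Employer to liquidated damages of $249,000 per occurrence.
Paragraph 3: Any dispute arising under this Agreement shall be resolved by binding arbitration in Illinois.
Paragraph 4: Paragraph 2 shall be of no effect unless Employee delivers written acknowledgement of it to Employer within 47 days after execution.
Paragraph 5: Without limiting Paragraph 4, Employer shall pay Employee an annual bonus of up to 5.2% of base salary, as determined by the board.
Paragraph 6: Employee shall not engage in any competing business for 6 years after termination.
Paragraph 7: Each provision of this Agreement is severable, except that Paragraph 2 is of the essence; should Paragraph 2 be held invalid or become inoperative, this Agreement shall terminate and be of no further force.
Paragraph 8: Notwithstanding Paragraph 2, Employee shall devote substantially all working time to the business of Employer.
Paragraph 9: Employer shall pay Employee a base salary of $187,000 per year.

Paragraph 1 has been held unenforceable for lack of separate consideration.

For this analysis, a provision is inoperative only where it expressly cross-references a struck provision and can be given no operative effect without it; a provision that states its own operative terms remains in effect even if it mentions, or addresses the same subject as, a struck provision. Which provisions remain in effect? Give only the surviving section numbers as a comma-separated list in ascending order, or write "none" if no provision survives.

Paragraph 1 is struck. Paragraph 2 has no operative effect of its own apart from Paragraph 1 and is therefore inoperative. The only function of Paragraph 4 is the acknowledgement condition for Paragraph 2, so it cannot stand once Paragraph 2 is removed. Paragraph 7 makes Paragraph 2 an essential term, and Paragraph 2 has been rendered inoperative by the cascade; under Paragraph 7, the entire Agreement is therefore void. No provision of the Agreement survives.

none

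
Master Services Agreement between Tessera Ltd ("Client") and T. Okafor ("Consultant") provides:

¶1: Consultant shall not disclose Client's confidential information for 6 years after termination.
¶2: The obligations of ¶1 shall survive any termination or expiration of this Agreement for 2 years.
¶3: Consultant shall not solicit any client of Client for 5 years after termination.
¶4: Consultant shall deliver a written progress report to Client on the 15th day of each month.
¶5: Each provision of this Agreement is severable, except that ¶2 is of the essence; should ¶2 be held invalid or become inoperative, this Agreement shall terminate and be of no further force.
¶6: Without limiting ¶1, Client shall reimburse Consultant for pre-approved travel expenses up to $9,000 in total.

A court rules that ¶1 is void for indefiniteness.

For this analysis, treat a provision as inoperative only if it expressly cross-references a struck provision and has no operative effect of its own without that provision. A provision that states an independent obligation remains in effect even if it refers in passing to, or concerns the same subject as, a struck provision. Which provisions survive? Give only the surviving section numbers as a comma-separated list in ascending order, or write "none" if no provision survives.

¶1 is struck. ¶2 has no operative effect of its own apart from ¶1 and is therefore inoperative. ¶5 makes ¶2 an essential term, and ¶2 has been rendered inoperative by the cascade; under ¶5, the entire Agreement is therefore void. No provision of the Agreement survives.

none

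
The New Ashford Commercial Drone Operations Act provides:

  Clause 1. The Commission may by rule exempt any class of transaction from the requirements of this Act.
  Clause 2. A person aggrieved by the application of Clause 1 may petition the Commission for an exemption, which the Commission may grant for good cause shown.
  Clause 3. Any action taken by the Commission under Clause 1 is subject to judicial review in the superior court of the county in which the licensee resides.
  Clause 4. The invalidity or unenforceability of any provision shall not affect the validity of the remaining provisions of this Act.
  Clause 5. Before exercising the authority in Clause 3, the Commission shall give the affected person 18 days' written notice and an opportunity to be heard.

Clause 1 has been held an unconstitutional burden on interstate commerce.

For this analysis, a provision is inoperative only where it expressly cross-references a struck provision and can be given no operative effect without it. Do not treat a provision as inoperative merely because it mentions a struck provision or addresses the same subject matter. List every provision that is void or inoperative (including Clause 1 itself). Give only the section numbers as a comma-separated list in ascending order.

1, 2, 3, 5

Clause 1 is struck. Clause 2 merely fixes the exemption procedure for Clause 1; with Clause 1 gone it has nothing to operate on and falls away. Clause 3 operates only by reference to Clause 1, so it falls with Clause 1. The only function of Clause 5 is the notice-and-hearing requirement for Clause 3, so it cannot stand once Clause 3 is removed. Under the severability clause in Clause 4, the remaining provisions continue in force. Only Clause 4 remains in effect.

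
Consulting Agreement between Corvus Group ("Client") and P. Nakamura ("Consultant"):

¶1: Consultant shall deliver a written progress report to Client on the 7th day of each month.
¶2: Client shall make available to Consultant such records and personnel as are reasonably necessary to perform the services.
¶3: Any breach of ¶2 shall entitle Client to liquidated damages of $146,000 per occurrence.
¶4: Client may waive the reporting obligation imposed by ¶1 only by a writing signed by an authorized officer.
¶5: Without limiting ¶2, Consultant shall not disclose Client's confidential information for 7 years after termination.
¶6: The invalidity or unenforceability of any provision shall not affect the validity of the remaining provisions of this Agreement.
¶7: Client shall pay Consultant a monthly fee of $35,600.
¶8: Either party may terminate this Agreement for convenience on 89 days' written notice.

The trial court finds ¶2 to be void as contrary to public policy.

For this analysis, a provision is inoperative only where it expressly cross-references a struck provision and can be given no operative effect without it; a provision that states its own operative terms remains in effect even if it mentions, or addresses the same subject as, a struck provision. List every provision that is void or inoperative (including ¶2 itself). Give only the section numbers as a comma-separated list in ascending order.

2, 3

¶2 is struck. ¶3 does nothing except set the liquidated-damages amount by reference to ¶2; with ¶2 gone it has no independent effect and is inoperative. Although ¶5 refers to ¶2, its operative terms do not depend on ¶2, so it remains in effect. Under the severability clause in ¶6, the remaining provisions continue in force. That leaves ¶1, ¶4, ¶5, ¶6, ¶7, and ¶8 in effect.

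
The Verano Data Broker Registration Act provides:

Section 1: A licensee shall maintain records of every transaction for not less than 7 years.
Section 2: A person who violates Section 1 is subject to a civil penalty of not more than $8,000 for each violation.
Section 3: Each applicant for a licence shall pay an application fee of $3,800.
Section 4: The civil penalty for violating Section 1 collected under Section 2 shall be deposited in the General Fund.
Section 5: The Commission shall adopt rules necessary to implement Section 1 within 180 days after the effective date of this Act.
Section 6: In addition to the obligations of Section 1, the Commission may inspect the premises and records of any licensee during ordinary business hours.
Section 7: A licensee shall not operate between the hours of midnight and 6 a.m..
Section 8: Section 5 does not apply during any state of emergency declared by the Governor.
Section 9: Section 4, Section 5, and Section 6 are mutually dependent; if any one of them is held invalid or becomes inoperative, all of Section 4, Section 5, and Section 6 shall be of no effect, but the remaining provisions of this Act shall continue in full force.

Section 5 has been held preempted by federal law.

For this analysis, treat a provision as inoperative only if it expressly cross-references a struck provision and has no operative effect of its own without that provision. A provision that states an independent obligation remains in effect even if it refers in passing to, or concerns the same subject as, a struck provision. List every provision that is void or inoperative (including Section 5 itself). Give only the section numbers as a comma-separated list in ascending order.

4, 5, 6, 8

Section 5 is struck. Section 8 operates only by reference to Section 5, so it falls with Section 5. Section 9 declares Section 4, Section 5, and Section 6 mutually dependent; since one of them has fallen, all of them are of no effect. That brings down Section 4 and Section 6 as well. The remainder continues in force under Section 9. That leaves Section 1, Section 2, Section 3, Section 7, and Section 9 in effect.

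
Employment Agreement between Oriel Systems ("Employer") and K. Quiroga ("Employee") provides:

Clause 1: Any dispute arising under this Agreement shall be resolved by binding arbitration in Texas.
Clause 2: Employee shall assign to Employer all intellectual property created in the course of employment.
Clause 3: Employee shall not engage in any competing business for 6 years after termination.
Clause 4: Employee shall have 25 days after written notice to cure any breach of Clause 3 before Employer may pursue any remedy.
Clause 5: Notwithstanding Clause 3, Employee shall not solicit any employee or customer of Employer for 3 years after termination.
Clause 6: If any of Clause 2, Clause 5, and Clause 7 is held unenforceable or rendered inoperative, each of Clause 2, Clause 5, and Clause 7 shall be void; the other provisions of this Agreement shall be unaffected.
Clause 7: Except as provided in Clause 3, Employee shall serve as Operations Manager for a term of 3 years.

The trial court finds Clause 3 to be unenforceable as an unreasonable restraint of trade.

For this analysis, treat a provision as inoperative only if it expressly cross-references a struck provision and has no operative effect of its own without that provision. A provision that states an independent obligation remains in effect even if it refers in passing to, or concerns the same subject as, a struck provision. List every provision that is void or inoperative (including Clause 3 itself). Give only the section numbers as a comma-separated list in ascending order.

Clause 3 is struck. The only function of Clause 4 is the cure period for breach of Clause 3, so it cannot stand once Clause 3 is removed. Clause 7 mentions Clause 3 but its own obligation stands independently of Clause 3, so Clause 7 is not affected. Although Clause 5 refers to Clause 3, its operative terms do not depend on Clause 3, so it remains in effect. Clause 6 ties Clause 2, Clause 5, and Clause 7 together, but none of those is affected here; the remaining provisions continue in force under Clause 6. The provisions still in force are Clause 1, Clause 2, Clause 5, Clause 6, and Clause 7.

3, 4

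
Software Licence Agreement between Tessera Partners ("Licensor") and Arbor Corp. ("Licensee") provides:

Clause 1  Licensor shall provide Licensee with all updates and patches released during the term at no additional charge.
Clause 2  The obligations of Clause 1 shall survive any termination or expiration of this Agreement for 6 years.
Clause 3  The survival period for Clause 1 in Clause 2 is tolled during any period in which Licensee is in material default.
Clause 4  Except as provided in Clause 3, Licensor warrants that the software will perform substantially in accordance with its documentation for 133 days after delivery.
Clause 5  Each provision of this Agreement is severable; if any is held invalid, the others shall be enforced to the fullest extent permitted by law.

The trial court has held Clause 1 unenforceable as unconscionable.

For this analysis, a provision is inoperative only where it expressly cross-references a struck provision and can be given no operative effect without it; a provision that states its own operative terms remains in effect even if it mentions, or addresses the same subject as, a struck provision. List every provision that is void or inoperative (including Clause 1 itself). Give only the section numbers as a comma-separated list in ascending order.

Clause 1 is struck. Clause 2 has no operative effect of its own apart from Clause 1 and is therefore inoperative. The whole of Clause 3 is the tolling of the survival period for Clause 1, defined by reference to Clause 2, so Clause 3 cannot stand once Clause 2 is removed. Clause 4 mentions Clause 3 but its own obligation stands independently of Clause 3, so Clause 4 is not affected. Clause 5 is a severability clause and preserves every provision that can still be given independent effect. Clause 4 and Clause 5 remain in effect.

1, 2, 3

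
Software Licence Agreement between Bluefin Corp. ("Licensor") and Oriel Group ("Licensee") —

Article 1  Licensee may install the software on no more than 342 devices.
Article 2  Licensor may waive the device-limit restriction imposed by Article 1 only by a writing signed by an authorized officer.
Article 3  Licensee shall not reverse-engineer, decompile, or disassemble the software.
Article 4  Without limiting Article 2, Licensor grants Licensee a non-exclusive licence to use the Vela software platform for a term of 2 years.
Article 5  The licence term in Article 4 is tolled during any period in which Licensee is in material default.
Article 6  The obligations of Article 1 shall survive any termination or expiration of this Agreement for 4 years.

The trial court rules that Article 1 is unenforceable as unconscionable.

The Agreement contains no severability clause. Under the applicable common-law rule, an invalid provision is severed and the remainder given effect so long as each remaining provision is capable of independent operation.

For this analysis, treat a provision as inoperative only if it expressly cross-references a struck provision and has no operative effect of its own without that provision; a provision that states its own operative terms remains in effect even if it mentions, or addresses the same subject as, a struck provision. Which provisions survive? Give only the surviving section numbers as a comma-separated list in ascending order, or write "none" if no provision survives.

3, 4, 5

Article 1 is struck. Article 2 merely fixes the waiver condition for Article 1; with Article 1 gone it has nothing to operate on and falls away. Article 6 operates only by reference to Article 1, so it falls with Article 1. Although Article 4 refers to Article 2, its operative terms do not depend on Article 2, so it remains in effect. Under the stated default rule, only provisions that cannot operate independently fall away; the rest are enforced. Article 3, Article 4, and Article 5 remain in effect.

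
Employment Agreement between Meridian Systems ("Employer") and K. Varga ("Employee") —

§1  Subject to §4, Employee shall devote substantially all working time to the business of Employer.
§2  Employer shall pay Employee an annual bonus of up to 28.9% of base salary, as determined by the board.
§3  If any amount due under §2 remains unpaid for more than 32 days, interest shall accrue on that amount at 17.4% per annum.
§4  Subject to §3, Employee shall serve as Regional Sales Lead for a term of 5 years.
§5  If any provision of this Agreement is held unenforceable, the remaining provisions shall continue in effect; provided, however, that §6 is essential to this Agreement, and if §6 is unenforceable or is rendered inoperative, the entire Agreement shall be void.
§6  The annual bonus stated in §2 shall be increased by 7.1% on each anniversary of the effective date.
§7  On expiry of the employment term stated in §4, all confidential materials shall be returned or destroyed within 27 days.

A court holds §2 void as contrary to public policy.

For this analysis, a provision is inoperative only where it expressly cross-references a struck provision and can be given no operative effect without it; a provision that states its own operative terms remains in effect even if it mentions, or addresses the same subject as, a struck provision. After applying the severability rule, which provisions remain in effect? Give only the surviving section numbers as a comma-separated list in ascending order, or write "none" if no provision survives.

none

§2 is struck. §3 operates only by reference to §2, so it falls with §2. §6 does nothing except set the escalation of the annual bonus by reference to §2; with §2 gone it has no independent effect and is inoperative. §5 makes §6 an essential term, and §6 has been rendered inoperative by the cascade; under §5, the entire Agreement is therefore void. No provision of the Agreement survives.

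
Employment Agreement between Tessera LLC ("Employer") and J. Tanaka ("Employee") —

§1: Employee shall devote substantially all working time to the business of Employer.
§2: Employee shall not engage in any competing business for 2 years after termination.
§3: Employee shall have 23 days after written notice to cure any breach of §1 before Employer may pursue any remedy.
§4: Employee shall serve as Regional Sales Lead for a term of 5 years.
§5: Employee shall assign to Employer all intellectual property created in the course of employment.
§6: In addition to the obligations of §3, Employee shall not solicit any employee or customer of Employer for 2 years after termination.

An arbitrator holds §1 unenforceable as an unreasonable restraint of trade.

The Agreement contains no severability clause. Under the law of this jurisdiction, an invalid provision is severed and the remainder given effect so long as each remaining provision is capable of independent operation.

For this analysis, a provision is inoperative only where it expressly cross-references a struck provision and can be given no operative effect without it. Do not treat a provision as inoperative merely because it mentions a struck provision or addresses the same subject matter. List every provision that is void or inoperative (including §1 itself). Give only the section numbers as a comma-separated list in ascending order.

§1 is struck. §3 merely fixes the cure period for breach of §1; with §1 gone it has nothing to operate on and falls away. §6 mentions §3 but its own obligation stands independently of §3, so §6 is not affected. Under the stated default rule, only provisions that cannot operate independently fall away; the rest are enforced. The provisions still in force are §2, §4, §5, and §6.

1, 3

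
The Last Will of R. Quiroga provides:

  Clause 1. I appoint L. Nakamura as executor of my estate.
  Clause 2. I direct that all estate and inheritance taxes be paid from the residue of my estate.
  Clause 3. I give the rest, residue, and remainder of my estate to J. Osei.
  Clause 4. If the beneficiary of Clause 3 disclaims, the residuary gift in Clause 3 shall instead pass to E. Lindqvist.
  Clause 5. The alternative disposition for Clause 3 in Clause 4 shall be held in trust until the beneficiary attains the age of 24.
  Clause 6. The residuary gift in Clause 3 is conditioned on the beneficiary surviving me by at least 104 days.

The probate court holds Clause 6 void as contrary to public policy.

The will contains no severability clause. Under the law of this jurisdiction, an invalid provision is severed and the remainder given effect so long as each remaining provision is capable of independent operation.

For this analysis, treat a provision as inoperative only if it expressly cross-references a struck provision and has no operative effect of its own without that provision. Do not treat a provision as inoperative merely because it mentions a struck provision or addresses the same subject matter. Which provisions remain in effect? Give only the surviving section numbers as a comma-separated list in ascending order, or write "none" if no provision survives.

1, 2, 3, 4, 5

Clause 6 is struck. No other provision's operative terms depend on Clause 6. Under the stated default rule, only provisions that cannot operate independently fall away; the rest are enforced. Clause 1, Clause 2, Clause 3, Clause 4, and Clause 5 remain in effect.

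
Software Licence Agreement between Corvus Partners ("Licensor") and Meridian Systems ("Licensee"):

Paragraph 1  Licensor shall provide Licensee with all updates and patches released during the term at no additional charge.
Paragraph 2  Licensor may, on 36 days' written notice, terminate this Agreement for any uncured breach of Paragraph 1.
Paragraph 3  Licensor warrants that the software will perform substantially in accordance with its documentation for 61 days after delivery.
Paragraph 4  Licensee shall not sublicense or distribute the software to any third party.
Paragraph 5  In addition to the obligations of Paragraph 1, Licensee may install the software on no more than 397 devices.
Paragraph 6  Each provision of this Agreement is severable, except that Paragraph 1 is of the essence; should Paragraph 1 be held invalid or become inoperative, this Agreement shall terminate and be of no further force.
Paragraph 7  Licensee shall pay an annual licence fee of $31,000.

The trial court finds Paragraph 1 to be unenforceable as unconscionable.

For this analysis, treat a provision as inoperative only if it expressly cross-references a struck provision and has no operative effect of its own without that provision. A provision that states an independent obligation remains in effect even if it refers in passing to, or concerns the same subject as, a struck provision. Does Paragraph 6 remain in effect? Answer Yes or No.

No

Paragraph 1 is struck. Paragraph 2 merely fixes the termination right for breach of Paragraph 1; with Paragraph 1 gone it has nothing to operate on and falls away. Paragraph 6 makes Paragraph 1 an essential term, and Paragraph 1 is the provision held invalid; under Paragraph 6, the entire Agreement is therefore void. No provision of the Agreement survives. Paragraph 6 is among the inoperative provisions, so the answer is no.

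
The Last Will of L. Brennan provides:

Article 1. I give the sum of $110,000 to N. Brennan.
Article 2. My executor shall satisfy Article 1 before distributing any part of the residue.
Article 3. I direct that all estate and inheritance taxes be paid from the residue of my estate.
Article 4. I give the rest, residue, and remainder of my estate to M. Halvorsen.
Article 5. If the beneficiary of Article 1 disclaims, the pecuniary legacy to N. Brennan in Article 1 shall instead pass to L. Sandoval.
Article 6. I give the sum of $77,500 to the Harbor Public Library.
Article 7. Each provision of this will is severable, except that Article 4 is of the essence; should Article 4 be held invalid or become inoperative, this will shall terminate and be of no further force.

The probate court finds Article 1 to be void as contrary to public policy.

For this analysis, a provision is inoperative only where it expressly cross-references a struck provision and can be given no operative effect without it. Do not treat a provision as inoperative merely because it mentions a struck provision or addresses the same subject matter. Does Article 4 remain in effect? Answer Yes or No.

Article 1 is struck. Article 2 merely fixes the priority direction for Article 1; with Article 1 gone it has nothing to operate on and falls away. Article 5 has no operative effect of its own apart from Article 1 and is therefore inoperative. Article 7 makes Article 4 an essential term, but Article 4 is unaffected, so the severability proviso in Article 7 preserves the remaining provisions. That leaves Article 3, Article 4, Article 6, and Article 7 in effect. Article 4 is among the surviving provisions, so the answer is yes.

Yes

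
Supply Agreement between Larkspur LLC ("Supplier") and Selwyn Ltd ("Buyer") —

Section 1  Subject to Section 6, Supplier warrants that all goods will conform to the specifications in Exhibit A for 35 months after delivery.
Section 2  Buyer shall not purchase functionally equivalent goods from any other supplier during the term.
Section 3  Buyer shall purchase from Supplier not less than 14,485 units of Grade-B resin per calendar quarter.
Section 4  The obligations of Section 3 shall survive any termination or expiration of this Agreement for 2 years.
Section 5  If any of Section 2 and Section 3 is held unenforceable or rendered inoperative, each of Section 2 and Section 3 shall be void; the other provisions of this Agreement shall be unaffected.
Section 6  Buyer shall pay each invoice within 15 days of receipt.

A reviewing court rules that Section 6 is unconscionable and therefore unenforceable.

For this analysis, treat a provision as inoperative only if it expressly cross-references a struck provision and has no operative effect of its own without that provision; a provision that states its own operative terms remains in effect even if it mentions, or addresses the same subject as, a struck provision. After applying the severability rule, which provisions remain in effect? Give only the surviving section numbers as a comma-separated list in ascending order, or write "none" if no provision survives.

1, 2, 3, 4, 5

Section 6 is struck. Section 1 mentions Section 6 but its own obligation stands independently of Section 6, so Section 1 is not affected. No other provision's operative terms depend on Section 6. Section 5 ties Section 2 and Section 3 together, but none of those is affected here; the remaining provisions continue in force under Section 5. The provisions still in force are Section 1, Section 2, Section 3, Section 4, and Section 5.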